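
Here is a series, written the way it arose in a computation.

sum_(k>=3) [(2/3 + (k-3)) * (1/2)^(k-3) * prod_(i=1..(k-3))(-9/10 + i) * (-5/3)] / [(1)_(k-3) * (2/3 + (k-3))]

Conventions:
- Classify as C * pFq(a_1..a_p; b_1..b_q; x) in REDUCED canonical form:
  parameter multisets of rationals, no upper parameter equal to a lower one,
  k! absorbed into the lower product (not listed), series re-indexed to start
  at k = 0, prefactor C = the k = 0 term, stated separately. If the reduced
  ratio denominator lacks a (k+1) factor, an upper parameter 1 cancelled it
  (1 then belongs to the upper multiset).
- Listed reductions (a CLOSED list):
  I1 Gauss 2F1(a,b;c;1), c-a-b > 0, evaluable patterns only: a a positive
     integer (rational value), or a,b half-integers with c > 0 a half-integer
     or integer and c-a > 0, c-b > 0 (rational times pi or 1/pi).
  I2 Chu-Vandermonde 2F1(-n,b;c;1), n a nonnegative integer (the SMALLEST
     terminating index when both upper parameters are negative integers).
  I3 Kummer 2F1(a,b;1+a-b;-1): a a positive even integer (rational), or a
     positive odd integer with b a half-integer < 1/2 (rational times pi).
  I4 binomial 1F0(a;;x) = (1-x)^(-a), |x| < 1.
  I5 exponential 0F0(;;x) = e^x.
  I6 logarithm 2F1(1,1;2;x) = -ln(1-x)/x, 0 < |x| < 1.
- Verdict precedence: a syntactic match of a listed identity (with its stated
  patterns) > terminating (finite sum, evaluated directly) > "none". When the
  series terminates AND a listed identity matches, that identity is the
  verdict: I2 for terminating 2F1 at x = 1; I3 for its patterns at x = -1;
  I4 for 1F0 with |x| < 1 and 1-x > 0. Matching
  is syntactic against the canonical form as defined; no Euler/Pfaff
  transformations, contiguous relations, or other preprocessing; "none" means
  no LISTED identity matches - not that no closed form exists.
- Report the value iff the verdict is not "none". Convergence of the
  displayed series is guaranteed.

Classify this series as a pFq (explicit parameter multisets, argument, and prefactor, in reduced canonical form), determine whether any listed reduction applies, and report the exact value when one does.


Prefactor -5/3, argument 1/2: 1F0 with upper {1/10} over lower {-}. Verdict at x = 1/2: the I4 binomial reduction matches (the 1F0 binomial series: exponent -1/10, x = 1/2). Value: (-5/3) * (1/2)^(-1/10).

Key step: from the first term -5/3: (1)_k (C = -5/3, x = 1/2) is k! itself.
Step ratio: r(k) = (1/2) * (k+1/10) / [(k+1)] - rational; roots negated = parameters, x = (1/2), C = -5/3.


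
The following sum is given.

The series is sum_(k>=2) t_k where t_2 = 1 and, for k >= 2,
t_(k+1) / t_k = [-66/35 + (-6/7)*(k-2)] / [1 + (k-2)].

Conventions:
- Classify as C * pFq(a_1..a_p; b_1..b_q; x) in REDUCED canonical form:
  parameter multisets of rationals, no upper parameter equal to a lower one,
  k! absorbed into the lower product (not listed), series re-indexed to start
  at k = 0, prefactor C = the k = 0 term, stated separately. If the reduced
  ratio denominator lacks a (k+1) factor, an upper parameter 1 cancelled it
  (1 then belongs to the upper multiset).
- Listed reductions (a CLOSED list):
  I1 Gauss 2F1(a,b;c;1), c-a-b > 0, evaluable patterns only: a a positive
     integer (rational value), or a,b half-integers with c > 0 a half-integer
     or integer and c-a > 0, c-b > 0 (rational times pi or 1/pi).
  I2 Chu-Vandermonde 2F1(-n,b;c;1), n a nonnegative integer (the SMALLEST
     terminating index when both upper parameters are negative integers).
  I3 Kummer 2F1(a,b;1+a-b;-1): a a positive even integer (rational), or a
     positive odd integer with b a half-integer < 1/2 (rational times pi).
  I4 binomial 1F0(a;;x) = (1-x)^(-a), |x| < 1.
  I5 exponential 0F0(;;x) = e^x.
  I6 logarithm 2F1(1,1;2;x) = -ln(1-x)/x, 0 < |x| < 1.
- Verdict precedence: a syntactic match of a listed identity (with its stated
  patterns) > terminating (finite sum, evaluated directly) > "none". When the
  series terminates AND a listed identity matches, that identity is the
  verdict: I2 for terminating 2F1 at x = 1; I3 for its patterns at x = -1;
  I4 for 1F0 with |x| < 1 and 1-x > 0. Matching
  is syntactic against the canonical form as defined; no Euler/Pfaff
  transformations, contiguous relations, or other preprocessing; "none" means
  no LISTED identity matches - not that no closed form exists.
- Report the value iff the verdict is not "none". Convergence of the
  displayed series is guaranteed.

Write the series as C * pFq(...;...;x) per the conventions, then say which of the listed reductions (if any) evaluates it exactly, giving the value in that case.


Prefactor 1, argument -6/7: 1F0 with upper {11/5} over lower {-}. Verdict: binomial (I4) applies (the 1F0 binomial series: exponent -11/5, x = -6/7). Exact value: (13/7)^(-11/5).

Structural cue: t_0 = 1 here, and the expanded ratio factors over Q; C = 1, roots give parameters.
Adjacent-term ratio: r(k) = (-6/7) * (k+11/5) / [(k+1)] - rational in k. x = (-6/7); t_0 = 1; negate the roots.


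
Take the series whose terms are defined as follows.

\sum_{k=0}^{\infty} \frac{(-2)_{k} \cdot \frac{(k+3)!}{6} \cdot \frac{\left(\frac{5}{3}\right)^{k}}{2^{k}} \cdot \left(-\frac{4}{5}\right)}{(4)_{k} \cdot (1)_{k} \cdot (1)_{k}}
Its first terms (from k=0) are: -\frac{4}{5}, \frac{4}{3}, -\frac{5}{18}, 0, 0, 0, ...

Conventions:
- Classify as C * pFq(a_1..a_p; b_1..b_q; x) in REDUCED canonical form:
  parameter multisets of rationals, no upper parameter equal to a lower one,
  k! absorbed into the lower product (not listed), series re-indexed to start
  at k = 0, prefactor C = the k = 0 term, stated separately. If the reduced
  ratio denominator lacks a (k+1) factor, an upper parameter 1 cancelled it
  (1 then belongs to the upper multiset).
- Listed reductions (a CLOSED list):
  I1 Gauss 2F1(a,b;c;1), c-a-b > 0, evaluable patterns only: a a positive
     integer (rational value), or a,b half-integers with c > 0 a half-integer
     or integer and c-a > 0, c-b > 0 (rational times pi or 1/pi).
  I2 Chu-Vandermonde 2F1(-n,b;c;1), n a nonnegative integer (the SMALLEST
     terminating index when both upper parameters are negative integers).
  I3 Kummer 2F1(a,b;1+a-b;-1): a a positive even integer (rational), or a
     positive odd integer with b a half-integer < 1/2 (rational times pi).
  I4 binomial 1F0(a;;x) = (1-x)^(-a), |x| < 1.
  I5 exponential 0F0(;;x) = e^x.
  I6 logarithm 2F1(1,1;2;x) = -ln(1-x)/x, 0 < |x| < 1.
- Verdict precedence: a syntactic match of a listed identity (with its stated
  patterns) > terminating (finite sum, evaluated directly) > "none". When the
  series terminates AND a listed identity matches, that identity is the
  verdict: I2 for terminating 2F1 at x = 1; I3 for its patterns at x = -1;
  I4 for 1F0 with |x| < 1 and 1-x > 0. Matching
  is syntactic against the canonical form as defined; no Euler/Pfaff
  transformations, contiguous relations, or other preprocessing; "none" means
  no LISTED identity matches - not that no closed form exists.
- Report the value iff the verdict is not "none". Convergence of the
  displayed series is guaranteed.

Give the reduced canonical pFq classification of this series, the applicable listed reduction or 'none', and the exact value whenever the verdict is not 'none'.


Canonical form: C = -\frac{4}{5} times 1F1 with upper {-2}, lower {1}, x = \frac{5}{6}. Verdict: terminating. With -2 upstairs the series is a 3-term polynomial sum; evaluated term by term. Value: \frac{23}{90}.

First insight: t_0 being -\frac{4}{5}, the factorial ratio (prefactor -4/5) (k+a-1)!/(a-1)! is a rising factorial (a)_k.
Ratio: r(k) = \frac{5}{6} * (k-2) / [(k+1) (k+1)] ; factor over Q: parameters, x = \frac{5}{6}, and C = -\frac{4}{5}.


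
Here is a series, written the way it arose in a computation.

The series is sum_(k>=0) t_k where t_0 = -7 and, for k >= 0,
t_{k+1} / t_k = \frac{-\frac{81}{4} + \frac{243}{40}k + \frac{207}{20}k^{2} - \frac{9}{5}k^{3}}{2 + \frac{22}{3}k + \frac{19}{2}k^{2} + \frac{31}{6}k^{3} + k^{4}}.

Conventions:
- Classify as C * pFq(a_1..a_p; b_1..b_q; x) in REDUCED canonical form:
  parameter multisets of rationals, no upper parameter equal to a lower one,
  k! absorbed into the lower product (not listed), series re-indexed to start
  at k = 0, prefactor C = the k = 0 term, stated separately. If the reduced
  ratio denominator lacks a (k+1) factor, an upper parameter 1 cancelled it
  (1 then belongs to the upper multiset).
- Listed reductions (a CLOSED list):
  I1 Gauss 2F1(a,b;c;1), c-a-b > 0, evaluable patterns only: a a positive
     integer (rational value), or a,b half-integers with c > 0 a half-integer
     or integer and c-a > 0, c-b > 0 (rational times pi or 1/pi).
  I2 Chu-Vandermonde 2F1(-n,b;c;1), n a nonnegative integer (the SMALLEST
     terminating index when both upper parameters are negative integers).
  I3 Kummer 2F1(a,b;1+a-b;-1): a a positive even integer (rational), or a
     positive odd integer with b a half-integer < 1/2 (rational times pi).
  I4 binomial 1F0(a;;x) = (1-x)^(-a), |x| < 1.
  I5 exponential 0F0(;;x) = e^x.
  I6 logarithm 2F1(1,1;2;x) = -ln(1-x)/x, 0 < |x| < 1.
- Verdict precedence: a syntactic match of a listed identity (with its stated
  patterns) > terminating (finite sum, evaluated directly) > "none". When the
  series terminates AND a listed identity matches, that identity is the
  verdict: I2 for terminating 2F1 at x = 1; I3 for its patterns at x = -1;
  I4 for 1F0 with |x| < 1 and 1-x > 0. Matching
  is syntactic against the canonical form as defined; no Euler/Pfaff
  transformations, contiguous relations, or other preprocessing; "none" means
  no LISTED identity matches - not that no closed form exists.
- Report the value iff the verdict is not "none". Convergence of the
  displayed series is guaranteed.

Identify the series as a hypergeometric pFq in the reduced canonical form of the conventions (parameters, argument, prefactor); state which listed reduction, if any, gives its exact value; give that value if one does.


Classification (C = -7): 2F2 with upper {-6, -\frac{5}{4}}, lower {\frac{2}{3}, 2}, argument x = -\frac{9}{5}. Verdict: terminating - the sum ends at index 6 because -6 is a negative integer; exact evaluation follows. Value: \frac{274916078446117}{6127616000000}.

First insight: x = -\frac{9}{5} and roots of the ratio polynomials (prefactor -7) are the negated parameters.
Adjacent-term ratio: r(k) = -\frac{9}{5} * (k-6) (k-\frac{5}{4}) / [(k+\frac{2}{3}) (k+2) (k+1)] - rational in k. x = -\frac{9}{5}; t_0 = -7; negate the roots.


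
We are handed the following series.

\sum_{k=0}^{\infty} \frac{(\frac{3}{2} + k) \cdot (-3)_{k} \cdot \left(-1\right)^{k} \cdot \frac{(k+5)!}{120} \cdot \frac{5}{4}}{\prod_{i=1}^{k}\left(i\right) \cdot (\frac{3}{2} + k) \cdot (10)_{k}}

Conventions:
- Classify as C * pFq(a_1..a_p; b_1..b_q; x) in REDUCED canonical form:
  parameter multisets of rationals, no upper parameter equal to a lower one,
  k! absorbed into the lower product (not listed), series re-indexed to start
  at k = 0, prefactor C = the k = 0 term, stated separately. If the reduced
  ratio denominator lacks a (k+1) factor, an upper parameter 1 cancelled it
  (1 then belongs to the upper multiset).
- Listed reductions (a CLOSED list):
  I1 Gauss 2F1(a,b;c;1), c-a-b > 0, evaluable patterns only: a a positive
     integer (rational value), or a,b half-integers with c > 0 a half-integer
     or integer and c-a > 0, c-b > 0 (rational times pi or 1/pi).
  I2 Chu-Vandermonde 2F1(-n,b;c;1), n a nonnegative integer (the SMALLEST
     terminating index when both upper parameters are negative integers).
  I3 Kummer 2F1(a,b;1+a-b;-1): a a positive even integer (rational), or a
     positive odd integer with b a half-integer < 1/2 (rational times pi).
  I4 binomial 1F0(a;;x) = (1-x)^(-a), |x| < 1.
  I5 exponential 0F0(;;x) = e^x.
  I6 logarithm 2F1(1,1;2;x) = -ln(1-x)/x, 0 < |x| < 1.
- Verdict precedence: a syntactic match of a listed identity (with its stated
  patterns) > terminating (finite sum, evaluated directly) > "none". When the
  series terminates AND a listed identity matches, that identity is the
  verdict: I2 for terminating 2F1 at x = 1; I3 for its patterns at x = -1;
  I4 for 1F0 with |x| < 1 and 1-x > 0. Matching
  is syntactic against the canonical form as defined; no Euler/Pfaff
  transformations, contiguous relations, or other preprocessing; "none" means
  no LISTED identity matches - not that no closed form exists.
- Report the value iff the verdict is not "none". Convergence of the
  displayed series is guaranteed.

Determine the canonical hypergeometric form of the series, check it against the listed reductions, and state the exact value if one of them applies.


First insight: x = -1 and the factorial ratio (prefactor 5/4) (k+a-1)!/(a-1)! is a rising factorial (a)_k.
Step ratio: r(k) = -1 * (k-3) (k+6) / [(k+10) (k+1)] - rational in k, leading ratio -1; with t_0 = \frac{5}{4}, classification follows.

At argument -1: a 2F1 with upper {-3, 6}, lower {10}, scaled by C = \frac{5}{4}. Verdict: this is Kummer (I3) (x = -1; c = 10 equals 1+a-b for upper {-3, 6}: listed pattern). Value: \frac{21}{4}.


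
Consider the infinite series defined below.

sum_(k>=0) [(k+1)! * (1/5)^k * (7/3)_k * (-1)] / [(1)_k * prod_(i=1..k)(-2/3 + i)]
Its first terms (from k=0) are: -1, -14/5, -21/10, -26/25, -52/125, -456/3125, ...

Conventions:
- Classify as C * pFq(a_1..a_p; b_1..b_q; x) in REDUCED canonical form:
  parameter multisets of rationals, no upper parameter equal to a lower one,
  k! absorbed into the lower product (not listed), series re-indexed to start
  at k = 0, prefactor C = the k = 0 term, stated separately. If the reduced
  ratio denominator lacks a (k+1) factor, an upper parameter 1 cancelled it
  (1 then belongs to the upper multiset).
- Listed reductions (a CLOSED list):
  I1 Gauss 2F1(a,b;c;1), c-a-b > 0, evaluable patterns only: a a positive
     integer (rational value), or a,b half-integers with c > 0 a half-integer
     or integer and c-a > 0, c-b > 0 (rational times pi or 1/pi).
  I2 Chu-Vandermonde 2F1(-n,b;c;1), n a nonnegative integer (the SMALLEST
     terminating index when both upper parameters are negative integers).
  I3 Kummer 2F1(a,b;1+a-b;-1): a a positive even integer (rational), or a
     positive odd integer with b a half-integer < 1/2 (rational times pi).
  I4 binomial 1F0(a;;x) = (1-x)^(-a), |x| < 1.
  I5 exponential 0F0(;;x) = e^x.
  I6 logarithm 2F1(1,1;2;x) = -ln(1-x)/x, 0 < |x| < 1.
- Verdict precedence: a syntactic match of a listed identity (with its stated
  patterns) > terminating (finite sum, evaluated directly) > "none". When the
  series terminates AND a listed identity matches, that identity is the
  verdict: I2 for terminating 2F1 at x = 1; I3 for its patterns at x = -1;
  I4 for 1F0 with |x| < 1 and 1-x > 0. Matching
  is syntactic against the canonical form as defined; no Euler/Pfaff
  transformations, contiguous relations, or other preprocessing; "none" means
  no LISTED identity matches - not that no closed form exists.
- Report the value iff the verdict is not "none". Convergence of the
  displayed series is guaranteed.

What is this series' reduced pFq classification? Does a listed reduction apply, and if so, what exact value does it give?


Canonical form: C = -1 times 2F1 with upper {2, 7/3}, lower {1/3}, x = 1/5. Verdict: no listed reduction: x = 1/5 and upper {2, 7/3} fail every I1-I6 pattern.

The tell: with t_0 = -1, the factorial ratio (C = -1) (k+a-1)!/(a-1)! is a rising factorial (a)_k.
Adjacent-term ratio: r(k) = (1/5) * (k+2) (k+7/3) / [(k+1/3) (k+1)] - rational; roots negated = parameters, x = (1/5), C = -1.


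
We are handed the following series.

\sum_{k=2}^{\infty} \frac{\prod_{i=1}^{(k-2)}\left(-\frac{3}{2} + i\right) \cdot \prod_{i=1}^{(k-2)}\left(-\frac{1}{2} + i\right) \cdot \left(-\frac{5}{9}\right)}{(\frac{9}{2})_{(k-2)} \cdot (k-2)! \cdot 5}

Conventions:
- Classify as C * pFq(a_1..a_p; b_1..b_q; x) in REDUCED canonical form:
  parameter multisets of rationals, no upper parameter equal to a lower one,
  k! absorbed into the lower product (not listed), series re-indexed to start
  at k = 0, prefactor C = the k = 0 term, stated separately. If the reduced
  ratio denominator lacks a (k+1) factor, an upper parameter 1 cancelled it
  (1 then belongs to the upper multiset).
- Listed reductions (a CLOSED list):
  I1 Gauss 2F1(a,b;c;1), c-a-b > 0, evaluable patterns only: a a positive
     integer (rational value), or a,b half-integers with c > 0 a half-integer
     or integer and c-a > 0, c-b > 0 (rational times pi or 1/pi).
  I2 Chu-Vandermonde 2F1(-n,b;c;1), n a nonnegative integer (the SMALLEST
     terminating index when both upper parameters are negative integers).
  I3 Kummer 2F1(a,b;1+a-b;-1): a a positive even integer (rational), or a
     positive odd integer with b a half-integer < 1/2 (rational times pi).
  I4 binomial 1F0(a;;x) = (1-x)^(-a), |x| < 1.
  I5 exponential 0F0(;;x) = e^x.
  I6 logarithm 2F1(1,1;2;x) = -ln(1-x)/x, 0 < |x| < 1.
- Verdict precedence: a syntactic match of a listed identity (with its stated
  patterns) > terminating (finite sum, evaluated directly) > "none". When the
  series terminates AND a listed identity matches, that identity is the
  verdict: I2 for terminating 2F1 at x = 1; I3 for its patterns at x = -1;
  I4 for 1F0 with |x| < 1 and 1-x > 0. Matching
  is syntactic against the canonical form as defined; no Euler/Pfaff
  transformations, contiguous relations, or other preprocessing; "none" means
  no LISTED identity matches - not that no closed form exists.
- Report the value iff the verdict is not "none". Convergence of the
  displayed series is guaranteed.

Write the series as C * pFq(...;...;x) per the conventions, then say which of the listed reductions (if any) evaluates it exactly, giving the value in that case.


Classification (C = -\frac{1}{9}): 2F1 with upper {-\frac{1}{2}, \frac{1}{2}}, lower {\frac{9}{2}}, argument x = 1. Verdict: Gauss's theorem I1 (half-integer case) applies (x = 1; upper {-\frac{1}{2}, \frac{1}{2}} half-integers, c = \frac{9}{2} in the evaluable pattern). Value: \left(-\frac{1225}{36864}\right) \cdot \pi.

Structural cue: t_0 being -\frac{1}{9}, the constant factors (C = -1/9) combine into one prefactor.
Step ratio: r(k) = 1 * (k-\frac{1}{2}) (k+\frac{1}{2}) / [(k+\frac{9}{2}) (k+1)] ; factor over Q: parameters, x = 1, and C = -\frac{1}{9}.


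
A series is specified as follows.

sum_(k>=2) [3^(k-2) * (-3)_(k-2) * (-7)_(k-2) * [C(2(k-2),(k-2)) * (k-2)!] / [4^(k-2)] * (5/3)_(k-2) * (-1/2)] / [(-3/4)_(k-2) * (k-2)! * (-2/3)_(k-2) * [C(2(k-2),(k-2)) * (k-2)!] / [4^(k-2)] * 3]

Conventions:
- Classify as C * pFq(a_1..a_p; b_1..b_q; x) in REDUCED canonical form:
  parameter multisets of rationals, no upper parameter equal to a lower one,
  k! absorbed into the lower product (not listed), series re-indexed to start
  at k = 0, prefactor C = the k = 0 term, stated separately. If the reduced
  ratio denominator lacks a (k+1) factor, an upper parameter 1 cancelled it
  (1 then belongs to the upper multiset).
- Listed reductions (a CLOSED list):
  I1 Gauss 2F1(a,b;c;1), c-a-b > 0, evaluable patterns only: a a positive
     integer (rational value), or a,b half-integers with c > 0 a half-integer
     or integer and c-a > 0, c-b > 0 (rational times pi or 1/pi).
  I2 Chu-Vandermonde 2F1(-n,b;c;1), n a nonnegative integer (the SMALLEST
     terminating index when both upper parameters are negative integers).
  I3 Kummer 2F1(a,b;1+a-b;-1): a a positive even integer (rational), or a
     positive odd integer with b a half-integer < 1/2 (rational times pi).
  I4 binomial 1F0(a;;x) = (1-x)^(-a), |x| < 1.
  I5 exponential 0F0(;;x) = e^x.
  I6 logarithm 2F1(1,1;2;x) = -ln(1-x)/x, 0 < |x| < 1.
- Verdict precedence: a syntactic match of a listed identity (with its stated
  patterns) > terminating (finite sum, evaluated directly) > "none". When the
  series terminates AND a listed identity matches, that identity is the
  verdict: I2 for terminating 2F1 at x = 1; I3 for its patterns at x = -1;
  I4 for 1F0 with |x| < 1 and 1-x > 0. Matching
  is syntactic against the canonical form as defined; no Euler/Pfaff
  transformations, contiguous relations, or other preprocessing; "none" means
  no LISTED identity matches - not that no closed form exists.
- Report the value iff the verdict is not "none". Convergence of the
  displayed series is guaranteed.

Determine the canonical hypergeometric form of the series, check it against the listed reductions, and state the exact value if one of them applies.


At argument 3: a 3F2 with upper {-7, -3, 5/3}, lower {-3/4, -2/3}, scaled by C = -1/6. Verdict: terminating. (-3)_k vanishes past k = 3, leaving a 4-term sum, computed directly. Exact value: -1451731/6.

Key step: t_0 being -1/6, the constant factors (C = -1/6, x = 3) combine into one prefactor.
Ratio: r(k) = 3 * (k-7) (k-3) (k+5/3) / [(k-3/4) (k-2/3) (k+1)] - rational in k, leading ratio 3; with t_0 = -1/6, classification follows.


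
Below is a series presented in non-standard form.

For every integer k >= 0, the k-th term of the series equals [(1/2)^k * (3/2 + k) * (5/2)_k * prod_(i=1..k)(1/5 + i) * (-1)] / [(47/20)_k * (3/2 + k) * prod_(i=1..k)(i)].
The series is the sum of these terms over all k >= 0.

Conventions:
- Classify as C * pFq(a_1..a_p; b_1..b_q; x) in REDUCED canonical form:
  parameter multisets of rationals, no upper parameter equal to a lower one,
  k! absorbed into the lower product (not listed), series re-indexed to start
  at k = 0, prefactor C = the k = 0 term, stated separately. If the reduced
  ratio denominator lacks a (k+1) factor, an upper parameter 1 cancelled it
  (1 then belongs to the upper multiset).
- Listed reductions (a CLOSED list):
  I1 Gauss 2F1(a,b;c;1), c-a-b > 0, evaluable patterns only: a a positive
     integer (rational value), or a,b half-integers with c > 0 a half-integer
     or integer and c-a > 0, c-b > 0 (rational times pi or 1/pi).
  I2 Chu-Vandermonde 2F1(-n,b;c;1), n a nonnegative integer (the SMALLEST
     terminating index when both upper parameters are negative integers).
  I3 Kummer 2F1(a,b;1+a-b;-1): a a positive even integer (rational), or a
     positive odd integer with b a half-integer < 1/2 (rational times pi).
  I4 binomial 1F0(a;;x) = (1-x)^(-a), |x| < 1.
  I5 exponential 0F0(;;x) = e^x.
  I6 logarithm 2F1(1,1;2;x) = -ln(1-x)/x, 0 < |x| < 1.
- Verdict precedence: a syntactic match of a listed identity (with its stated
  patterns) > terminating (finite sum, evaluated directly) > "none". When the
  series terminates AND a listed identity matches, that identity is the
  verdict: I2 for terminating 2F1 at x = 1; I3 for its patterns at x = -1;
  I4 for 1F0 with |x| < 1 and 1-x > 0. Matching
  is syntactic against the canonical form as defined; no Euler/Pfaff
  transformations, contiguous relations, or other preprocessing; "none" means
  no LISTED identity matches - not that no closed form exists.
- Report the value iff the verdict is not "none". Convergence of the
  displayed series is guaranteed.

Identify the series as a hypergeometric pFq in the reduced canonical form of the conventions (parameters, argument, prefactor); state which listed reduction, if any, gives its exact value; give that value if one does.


The series (x = 1/2) is 2F1: upper {6/5, 5/2}, lower {47/20}, prefactor -1. Verdict: none (x = 1/2): each listed identity misses the multisets {6/5, 5/2} ; {47/20}.

First insight: x = (1/2) and the running product (C = -1) telescopes to a rising factorial.
Ratio: r(k) = (1/2) * (k+6/5) (k+5/2) / [(k+47/20) (k+1)] - rational in k, leading ratio (1/2); with t_0 = -1, classification follows.


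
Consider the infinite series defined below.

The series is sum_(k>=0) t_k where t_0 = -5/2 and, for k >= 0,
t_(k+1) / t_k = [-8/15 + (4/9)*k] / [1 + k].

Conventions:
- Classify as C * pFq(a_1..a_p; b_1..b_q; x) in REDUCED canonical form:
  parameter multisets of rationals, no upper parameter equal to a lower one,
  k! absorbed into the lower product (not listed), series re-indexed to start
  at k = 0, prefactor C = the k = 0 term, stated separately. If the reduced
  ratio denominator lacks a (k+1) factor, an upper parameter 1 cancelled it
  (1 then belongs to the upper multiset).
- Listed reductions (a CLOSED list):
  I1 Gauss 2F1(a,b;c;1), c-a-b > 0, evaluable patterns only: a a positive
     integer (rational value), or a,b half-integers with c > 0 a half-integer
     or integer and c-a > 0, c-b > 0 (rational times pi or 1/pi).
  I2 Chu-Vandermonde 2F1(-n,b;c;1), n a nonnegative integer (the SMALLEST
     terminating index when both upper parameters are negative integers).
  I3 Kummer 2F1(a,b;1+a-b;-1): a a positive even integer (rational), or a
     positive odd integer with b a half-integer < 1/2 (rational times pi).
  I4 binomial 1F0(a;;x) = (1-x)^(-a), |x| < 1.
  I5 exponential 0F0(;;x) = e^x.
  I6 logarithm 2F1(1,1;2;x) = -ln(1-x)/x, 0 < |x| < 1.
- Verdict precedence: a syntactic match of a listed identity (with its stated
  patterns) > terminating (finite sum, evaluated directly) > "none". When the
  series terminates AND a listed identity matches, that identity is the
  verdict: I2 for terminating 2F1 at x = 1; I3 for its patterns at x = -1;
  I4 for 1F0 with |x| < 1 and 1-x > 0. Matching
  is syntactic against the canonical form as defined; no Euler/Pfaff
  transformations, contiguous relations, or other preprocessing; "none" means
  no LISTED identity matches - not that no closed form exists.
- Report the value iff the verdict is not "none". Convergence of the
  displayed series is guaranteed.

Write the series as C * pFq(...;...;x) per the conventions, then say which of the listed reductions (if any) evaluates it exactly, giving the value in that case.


Classification (C = -5/2): 1F0 with upper {-6/5}, lower {-}, argument x = 4/9. Verdict: this is the binomial series (I4) (the 1F0 binomial series: exponent 6/5, x = 4/9). Sum: (-5/2) * (5/9)^(6/5).

Structural cue: t_0 being -5/2, roots of the ratio polynomials (C = -5/2) are the negated parameters.
Consecutive-term ratio: r(k) = (4/9) * (k-6/5) / [(k+1)] - poly over poly, x = (4/9) from leading terms; C = -5/2 at k = 0.


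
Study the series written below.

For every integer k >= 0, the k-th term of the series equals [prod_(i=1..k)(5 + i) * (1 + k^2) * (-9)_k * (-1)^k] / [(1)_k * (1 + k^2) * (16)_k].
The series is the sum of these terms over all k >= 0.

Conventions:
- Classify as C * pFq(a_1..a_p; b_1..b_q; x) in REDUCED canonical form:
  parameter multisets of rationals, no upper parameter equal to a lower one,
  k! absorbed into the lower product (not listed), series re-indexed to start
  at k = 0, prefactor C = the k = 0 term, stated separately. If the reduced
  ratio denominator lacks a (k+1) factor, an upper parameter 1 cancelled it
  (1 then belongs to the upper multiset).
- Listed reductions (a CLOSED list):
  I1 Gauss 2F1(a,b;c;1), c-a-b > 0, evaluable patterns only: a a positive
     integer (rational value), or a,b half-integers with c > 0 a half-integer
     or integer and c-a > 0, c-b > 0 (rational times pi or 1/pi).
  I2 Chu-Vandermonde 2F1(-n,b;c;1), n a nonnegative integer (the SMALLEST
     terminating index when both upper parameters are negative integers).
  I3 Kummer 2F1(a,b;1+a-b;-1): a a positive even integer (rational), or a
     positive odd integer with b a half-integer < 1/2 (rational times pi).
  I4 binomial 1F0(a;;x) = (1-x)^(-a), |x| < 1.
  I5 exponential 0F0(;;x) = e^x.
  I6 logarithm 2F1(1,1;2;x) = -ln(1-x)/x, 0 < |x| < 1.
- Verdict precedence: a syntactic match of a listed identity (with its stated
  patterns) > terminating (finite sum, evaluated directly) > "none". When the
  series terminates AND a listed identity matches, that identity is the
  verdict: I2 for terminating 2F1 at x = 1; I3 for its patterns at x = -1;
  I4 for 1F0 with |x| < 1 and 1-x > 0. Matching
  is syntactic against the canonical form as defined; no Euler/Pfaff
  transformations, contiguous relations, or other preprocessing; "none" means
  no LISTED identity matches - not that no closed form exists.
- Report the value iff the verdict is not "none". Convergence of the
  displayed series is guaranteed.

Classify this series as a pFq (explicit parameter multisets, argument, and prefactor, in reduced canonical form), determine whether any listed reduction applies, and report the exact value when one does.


Canonical form: C = 1 times 2F1 with upper {-9, 6}, lower {16}, x = -1. Verdict: the Kummer evaluation I3 matches (x = -1; c = 16 equals 1+a-b for upper {-9, 6}: listed pattern). Its exact value is 91/4.

Key step: with t_0 = 1, (1)_k (prefactor 1) is k! itself.
Step ratio: r(k) = (-1) * (k-9) (k+6) / [(k+16) (k+1)] - rational in k. x = (-1); t_0 = 1; negate the roots.


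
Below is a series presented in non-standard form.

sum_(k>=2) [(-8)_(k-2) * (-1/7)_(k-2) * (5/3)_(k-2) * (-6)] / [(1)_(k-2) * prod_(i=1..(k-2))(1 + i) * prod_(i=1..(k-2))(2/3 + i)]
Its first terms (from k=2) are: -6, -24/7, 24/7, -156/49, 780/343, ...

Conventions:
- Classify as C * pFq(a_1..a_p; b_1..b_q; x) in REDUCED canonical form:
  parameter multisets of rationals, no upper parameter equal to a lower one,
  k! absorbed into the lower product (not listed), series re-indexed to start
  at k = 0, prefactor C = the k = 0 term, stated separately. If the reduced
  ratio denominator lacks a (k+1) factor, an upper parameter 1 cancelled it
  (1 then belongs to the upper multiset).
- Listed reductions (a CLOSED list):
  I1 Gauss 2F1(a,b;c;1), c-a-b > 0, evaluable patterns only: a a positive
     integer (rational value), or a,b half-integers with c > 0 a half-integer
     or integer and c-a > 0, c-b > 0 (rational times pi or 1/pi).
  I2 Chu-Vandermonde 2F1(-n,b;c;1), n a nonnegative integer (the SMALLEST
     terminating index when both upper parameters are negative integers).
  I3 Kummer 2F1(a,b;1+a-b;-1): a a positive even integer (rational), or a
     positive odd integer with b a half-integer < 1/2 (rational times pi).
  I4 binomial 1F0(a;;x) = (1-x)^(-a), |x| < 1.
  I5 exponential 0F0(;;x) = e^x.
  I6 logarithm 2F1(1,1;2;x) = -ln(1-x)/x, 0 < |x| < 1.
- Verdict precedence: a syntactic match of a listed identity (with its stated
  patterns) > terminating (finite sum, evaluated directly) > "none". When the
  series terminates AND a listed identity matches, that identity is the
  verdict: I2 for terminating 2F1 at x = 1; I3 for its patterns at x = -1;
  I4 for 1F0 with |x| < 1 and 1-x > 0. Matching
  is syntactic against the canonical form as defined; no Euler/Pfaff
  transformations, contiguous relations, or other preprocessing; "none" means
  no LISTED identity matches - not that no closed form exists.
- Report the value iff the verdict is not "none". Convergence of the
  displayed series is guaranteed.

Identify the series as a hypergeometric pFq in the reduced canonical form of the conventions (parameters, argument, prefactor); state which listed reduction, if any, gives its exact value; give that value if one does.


Prefactor -6, argument 1: 2F1 with upper {-8, -1/7} over lower {2}. Verdict: Vandermonde's identity (I2) matches (terminating 2F1 at x = 1 with n = 8, b = -1/7, c = 2). Hence: -312747600/40353607.

Key step: from the first term -6: (1)_k (C = -6, x = 1) is k! itself.
Adjacent-term ratio: r(k) = 1 * (k-8) (k-1/7) / [(k+2) (k+1)] - poly over poly, x = 1 from leading terms; C = -6 at k = 0.


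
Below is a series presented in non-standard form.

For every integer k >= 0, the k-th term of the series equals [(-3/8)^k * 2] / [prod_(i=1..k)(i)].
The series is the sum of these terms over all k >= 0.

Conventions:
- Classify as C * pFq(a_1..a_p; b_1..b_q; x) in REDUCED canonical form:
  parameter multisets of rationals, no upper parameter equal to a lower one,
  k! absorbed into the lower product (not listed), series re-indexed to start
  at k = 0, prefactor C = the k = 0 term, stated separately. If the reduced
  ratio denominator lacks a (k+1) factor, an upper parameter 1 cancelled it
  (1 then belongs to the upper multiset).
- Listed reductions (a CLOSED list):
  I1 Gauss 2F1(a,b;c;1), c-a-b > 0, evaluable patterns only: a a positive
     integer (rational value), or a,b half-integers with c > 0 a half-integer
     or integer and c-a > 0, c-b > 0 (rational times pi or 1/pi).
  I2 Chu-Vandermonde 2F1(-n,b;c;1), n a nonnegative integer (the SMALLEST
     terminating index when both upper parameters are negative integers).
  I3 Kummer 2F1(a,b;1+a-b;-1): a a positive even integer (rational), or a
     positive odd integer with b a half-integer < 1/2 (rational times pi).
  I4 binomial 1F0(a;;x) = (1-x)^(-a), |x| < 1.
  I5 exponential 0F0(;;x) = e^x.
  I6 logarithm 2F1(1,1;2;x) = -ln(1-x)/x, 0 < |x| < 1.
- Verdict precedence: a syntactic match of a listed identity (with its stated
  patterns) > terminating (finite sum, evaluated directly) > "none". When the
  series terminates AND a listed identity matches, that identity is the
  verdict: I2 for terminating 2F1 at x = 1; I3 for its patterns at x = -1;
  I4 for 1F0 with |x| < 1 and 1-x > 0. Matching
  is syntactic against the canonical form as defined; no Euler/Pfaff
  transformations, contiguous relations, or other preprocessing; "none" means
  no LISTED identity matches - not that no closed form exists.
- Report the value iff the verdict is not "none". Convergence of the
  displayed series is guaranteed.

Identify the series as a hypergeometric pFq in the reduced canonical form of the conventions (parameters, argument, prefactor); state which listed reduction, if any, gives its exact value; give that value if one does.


Structural cue: from the first term 2: the product of the first k integers (C = 2) is k!.
Consecutive-term ratio: r(k) = (-3/8) * 1 / [(k+1)] - poly over poly, x = (-3/8) from leading terms; C = 2 at k = 0.

Classification (C = 2): 0F0 with upper {-}, lower {-}, argument x = -3/8. Verdict (x = -3/8): the I5 exponential reduction applies (the 0F0 exponential series at x = -3/8). Sum: 2 * e^(-3/8).


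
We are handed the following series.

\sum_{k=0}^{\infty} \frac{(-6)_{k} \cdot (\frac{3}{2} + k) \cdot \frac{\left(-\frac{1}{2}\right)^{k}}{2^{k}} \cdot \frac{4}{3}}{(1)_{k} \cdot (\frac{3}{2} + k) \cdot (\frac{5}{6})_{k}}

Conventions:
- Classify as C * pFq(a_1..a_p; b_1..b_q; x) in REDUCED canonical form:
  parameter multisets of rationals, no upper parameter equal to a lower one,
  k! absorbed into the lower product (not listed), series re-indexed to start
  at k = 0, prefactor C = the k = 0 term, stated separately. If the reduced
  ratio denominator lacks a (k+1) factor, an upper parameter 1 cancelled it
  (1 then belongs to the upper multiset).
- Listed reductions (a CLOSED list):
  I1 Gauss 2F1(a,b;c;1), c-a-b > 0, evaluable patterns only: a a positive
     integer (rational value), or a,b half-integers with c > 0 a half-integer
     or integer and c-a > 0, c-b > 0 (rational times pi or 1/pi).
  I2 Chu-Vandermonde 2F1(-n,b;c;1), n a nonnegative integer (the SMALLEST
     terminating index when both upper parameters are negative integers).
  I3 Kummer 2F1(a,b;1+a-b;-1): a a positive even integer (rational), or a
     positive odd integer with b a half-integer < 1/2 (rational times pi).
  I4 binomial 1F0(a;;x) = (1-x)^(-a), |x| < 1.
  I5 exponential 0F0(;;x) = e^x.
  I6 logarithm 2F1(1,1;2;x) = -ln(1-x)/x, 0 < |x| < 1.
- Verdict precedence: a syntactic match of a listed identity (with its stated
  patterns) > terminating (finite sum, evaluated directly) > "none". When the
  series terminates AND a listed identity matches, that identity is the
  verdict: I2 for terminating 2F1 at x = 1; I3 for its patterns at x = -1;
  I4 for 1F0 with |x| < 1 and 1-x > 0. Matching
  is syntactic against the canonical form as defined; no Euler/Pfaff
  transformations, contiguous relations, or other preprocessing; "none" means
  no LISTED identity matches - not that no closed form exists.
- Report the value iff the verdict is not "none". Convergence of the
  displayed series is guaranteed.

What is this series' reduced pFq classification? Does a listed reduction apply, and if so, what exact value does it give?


Reduced: x = -\frac{1}{4}, 1F1, upper = {-6}, lower = {\frac{5}{6}}, C = \frac{4}{3}. Verdict: terminating - no listed pattern fits, but -6 in the upper list cuts the series at k = 6; direct evaluation. Value: \frac{211939823}{45553200}.

First insight: t_0 being \frac{4}{3}, (1)_k (prefactor 4/3) is k! itself.
Step ratio: r(k) = -\frac{1}{4} * (k-6) / [(k+\frac{5}{6}) (k+1)] ; factor over Q: parameters, x = -\frac{1}{4}, and C = \frac{4}{3}.


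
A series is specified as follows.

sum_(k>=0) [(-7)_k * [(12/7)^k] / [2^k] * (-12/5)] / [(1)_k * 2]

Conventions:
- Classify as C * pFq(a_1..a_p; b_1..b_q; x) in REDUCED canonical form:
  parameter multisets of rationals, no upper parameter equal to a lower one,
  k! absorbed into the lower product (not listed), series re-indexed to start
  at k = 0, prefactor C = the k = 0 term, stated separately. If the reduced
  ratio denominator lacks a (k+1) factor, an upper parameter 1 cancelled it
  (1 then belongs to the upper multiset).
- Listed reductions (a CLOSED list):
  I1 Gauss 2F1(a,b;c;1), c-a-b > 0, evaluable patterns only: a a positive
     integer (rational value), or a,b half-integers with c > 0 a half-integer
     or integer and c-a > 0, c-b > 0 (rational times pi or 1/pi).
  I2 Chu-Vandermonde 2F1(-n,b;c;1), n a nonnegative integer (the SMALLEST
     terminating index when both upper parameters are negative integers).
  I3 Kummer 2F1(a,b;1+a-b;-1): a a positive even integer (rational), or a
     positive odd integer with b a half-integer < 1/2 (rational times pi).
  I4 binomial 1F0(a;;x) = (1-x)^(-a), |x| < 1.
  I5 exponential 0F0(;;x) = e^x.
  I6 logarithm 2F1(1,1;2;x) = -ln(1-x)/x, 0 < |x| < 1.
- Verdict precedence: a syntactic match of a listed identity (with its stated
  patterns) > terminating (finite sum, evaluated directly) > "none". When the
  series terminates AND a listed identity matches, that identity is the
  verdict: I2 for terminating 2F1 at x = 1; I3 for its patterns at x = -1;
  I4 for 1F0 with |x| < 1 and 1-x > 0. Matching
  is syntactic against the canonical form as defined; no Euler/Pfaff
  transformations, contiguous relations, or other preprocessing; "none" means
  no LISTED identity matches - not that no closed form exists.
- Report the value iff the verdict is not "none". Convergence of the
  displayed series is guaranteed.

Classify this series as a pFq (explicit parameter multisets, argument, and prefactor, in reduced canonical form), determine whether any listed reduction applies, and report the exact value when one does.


First insight: from the first term -6/5: the two k-th powers (prefactor -6/5) combine into one argument.
Ratio: r(k) = (6/7) * (k-7) / [(k+1)] - rational in k, leading ratio (6/7); with t_0 = -6/5, classification follows.

Classification (C = -6/5): 1F0 with upper {-7}, lower {-}, argument x = 6/7. Verdict: the binomial series (I4) applies (the 1F0 binomial series: exponent 7, x = 6/7). Sum: -6/4117715.


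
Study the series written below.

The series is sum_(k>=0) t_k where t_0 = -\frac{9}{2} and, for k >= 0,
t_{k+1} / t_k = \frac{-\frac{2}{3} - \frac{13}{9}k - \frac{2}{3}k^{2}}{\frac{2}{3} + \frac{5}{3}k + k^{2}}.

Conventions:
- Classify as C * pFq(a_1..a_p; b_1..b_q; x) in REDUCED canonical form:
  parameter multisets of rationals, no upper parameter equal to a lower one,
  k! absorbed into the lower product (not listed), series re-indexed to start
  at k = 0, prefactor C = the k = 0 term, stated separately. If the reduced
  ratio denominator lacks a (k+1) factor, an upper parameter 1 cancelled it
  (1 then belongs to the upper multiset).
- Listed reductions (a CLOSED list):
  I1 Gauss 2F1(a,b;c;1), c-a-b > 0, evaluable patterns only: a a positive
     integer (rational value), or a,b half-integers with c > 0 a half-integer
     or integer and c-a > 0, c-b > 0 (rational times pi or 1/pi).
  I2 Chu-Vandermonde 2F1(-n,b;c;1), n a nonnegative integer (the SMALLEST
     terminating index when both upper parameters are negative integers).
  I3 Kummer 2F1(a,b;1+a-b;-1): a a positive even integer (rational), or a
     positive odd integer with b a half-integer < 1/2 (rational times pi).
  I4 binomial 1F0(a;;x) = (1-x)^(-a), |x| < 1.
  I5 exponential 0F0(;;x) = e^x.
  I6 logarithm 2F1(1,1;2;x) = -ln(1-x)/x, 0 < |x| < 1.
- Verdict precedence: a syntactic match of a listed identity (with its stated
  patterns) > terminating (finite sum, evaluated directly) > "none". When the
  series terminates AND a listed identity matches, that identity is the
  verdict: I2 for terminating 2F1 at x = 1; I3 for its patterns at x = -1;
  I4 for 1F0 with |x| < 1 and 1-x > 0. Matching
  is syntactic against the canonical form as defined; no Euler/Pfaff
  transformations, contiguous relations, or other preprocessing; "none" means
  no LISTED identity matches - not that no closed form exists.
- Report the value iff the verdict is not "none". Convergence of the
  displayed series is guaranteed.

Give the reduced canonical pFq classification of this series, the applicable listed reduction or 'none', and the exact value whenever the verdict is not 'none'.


Classification (C = -\frac{9}{2}): 1F0 with upper {\frac{3}{2}}, lower {-}, argument x = -\frac{2}{3}. Verdict: this is the I4 binomial reduction (the 1F0 binomial series: exponent -3/2, x = -\frac{2}{3}). Sum: \left(-\frac{9}{2}\right) \cdot \left(\frac{5}{3}\right)^{-\frac{3}{2}}.

First insight: with t_0 = -\frac{9}{2}, factor the ratio over Q (C = -9/2, x = -2/3): negated roots = parameters.
Term ratio: r(k) = -\frac{2}{3} * (k+\frac{3}{2}) / [(k+1)] - rational; roots negated = parameters, x = -\frac{2}{3}, C = -\frac{9}{2}.
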